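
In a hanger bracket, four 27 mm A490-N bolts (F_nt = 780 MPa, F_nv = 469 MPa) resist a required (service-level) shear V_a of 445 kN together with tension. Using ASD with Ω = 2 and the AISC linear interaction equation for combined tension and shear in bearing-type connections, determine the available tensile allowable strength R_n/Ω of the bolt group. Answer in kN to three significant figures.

421 kN

A_b = π·27²/4 = 572.6 mm²; f_rv = 445 × 1000 / (4 × 572.6) = 194.3 MPa.
F'_nt = 1.3 F_nt − (Ω F_nt / F_nv) f_rv = 1.3·780 − (2·780/469)·194.3 = 367.7 MPa, capped at F_nt → F'_nt = 367.7 MPa.
R_n = F'_nt · A_b · n = 367.7 × 572.6 × 4 / 1000 = 842.1 kN.
Allowable strength R_n/Ω = 842.1 / 2 = 421 kN.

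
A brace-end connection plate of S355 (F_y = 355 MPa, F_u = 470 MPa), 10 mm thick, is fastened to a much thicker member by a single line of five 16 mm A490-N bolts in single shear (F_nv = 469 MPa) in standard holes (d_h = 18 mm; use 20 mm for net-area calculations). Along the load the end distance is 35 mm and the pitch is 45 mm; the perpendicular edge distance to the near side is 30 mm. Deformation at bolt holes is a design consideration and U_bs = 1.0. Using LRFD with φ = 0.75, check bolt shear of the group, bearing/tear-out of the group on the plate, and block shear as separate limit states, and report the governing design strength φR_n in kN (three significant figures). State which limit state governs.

335 kN (block shear governs)

Bolt shear: A_b = π·16²/4 = 201.1 mm²; R_n = 469 × 201.1 × 5 × 1 / 1000 = 471.5 kN → 0.75 × 471.5 = 354 kN.
Bearing: edge l_c = 26, r_n = 146.6 kN; interior l_c = 27, r_n = 152.3 kN; R_n = 146.6 + 4·152.3 = 755.8 kN → 567 kN.
Block shear: A_gv = 2150, A_nv = 1250, A_nt = 200 mm²; R_n = min(0.6F_uA_nv, 0.6F_yA_gv) + U_bs·F_u·A_nt = 446.5 kN → 335 kN.
Block shear governs: 335 kN.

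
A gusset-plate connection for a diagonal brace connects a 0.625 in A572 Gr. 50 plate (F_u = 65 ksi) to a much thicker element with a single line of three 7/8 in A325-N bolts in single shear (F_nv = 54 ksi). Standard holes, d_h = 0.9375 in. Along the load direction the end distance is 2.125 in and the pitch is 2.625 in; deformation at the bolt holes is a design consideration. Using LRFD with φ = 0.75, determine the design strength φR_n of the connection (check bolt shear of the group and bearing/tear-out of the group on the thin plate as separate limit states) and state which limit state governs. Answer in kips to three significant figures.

Bolt shear: A_b = π·0.875²/4 = 0.6013 in²; R_n = 54 × 0.6013 × 3 × 1 = 97.41 kips → 0.75 × 97.41 = 73.1 kips.
Bearing (1.2 l_c t F_u ≤ 2.4 d t F_u): upper limit = 2.4·0.875·0.625·65 = 85.31 kips.
  Edge l_c = 2.125 − 0.9375/2 = 1.656 → r_n = 80.74 kips; interior l_c = 2.625 − 0.9375 = 1.688 → r_n = 82.27 kips.
  R_n,bearing = 1·80.74 + 2·82.27 = 245.3 kips → 0.75 × 245.3 = 184 kips.
Bolt shear governs: 73.1 kips.

73.1 kips (bolt shear governs)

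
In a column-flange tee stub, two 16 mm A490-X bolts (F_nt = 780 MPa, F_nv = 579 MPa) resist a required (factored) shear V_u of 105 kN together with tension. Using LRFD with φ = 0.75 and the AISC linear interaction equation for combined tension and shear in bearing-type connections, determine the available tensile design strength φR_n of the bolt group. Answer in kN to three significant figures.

A_b = π·16²/4 = 201.1 mm²; f_rv = 105 × 1000 / (2 × 201.1) = 261.1 MPa.
F'_nt = 1.3 F_nt − (F_nt / φF_nv) f_rv = 1.3·780 − (780/(0.75·579))·261.1 = 545 MPa, capped at F_nt → F'_nt = 545 MPa.
R_n = F'_nt · A_b · n = 545 × 201.1 × 2 / 1000 = 219.2 kN.
Design strength φR_n = 0.75 × 219.2 = 164 kN.

164 kN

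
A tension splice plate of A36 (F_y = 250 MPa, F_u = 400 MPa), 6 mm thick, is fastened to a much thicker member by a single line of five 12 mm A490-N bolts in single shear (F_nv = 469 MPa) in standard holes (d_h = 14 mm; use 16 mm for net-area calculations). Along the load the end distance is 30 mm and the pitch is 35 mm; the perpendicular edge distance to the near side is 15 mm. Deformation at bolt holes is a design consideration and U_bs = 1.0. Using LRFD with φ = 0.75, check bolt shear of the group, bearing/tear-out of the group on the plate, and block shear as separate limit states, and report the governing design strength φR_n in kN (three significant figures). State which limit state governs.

118 kN (block shear governs)

Bolt shear: A_b = π·12²/4 = 113.1 mm²; R_n = 469 × 113.1 × 5 × 1 / 1000 = 265.2 kN → 0.75 × 265.2 = 199 kN.
Bearing: edge l_c = 23, r_n = 66.24 kN; interior l_c = 21, r_n = 60.48 kN; R_n = 66.24 + 4·60.48 = 308.2 kN → 231 kN.
Block shear: A_gv = 1020, A_nv = 588, A_nt = 42 mm²; R_n = min(0.6F_uA_nv, 0.6F_yA_gv) + U_bs·F_u·A_nt = 157.9 kN → 118 kN.
Block shear governs: 118 kN.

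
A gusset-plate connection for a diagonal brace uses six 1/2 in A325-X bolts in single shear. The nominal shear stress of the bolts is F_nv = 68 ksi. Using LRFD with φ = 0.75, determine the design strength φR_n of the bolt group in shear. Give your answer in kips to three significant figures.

60.1 kips

A_b = π × 0.5² / 4 = 0.1963 in².
R_n = F_nv · A_b · n · n_s = 68 × 0.1963 × 6 × 1 = 80.11 kips.
Design strength φR_n = 0.75 × 80.11 = 60.1 kips.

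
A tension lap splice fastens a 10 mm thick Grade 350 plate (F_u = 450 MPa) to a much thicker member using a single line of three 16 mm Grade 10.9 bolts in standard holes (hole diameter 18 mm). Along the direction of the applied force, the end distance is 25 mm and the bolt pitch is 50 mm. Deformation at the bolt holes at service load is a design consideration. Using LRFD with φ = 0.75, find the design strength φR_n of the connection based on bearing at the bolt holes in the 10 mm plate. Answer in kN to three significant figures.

324 kN

Per bolt r_n = 1.2 l_c t F_u ≤ 2.4 d t F_u; upper limit = 2.4 × 16 × 10 × 450 / 1000 = 172.8 kN.
Edge bolt: l_c = 25 − 18/2 = 16 mm → 1.2 × 16 × 10 × 450 / 1000 = 86.4 → r_n = 86.4 kN.
Interior bolts: l_c = 50 − 18 = 32 mm → 1.2 × 32 × 10 × 450 / 1000 = 172.8 → r_n = 172.8 kN.
R_n = 1 × 86.4 + 2 × 172.8 = 432 kN.
Design strength φR_n = 0.75 × 432 = 324 kN.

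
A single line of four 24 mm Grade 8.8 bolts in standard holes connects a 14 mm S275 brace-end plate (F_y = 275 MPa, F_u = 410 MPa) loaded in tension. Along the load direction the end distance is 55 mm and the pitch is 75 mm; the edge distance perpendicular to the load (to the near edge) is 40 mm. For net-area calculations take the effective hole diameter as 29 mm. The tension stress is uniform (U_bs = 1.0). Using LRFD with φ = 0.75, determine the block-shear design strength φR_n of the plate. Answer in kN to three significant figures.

571 kN

Shear plane L_v = 55 + 3·75 = 280 mm; A_gv = 280 × 14 = 3920 mm².
A_nv = (280 − 3.5·29) × 14 = 2499 mm².
A_nt = (40 − 0.5·29) × 14 = 357 mm².
0.6 F_u A_nv = 614.8 kN; 0.6 F_y A_gv = 646.8 kN → shear rupture governs the shear term.
R_n = 614.8 + 1.0 × 410 × 357 / 1000 = 761.1 kN.
Design strength φR_n = 0.75 × 761.1 = 571 kN.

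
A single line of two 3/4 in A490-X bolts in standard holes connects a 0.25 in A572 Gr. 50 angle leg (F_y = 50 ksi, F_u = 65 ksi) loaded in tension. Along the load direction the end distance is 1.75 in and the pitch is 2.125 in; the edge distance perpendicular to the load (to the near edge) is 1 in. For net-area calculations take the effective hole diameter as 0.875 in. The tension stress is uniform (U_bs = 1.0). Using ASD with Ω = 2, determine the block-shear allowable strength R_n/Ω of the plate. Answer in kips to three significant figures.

17.1 kips

Shear plane L_v = 1.75 + 1·2.125 = 3.875 in; A_gv = 3.875 × 0.25 = 0.9688 in².
A_nv = (3.875 − 1.5·0.875) × 0.25 = 0.6406 in².
A_nt = (1 − 0.5·0.875) × 0.25 = 0.1406 in².
0.6 F_u A_nv = 24.98 kips; 0.6 F_y A_gv = 29.06 kips → shear rupture governs the shear term.
R_n = 24.98 + 1.0 × 65 × 0.1406 = 34.12 kips.
Allowable strength R_n/Ω = 34.12 / 2 = 17.1 kips.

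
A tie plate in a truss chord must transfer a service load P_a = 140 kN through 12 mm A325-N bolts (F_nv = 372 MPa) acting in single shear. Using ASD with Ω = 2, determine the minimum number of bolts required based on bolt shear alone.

7 bolts

A_b = π·12²/4 = 113.1 mm².
Per-bolt allowable strength R_n/Ω = 372 × 113.1 × 1 / 1000 / 2 = 21.04 kN.
n ≥ 140 / 21.04 = 6.655 → use 7 bolts.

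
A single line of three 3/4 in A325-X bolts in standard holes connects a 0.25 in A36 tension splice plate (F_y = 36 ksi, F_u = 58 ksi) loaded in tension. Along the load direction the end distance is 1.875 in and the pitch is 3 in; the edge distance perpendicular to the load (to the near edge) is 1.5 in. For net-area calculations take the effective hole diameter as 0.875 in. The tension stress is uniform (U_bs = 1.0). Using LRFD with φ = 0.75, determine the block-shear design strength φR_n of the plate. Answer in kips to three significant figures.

Shear plane L_v = 1.875 + 2·3 = 7.875 in; A_gv = 7.875 × 0.25 = 1.969 in².
A_nv = (7.875 − 2.5·0.875) × 0.25 = 1.422 in².
A_nt = (1.5 − 0.5·0.875) × 0.25 = 0.2656 in².
0.6 F_u A_nv = 49.48 kips; 0.6 F_y A_gv = 42.52 kips → shear yielding governs the shear term.
R_n = 42.52 + 1.0 × 58 × 0.2656 = 57.93 kips.
Design strength φR_n = 0.75 × 57.93 = 43.4 kips.

43.4 kips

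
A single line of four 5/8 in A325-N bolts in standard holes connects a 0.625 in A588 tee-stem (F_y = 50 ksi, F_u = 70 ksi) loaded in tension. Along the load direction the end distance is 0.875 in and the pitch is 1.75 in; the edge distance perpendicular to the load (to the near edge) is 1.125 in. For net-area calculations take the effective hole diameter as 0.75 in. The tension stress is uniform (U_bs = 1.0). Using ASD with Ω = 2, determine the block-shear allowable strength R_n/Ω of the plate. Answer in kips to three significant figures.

Shear plane L_v = 0.875 + 3·1.75 = 6.125 in; A_gv = 6.125 × 0.625 = 3.828 in².
A_nv = (6.125 − 3.5·0.75) × 0.625 = 2.188 in².
A_nt = (1.125 − 0.5·0.75) × 0.625 = 0.4688 in².
0.6 F_u A_nv = 91.88 kips; 0.6 F_y A_gv = 114.8 kips → shear rupture governs the shear term.
R_n = 91.88 + 1.0 × 70 × 0.4688 = 124.7 kips.
Allowable strength R_n/Ω = 124.7 / 2 = 62.3 kips.

62.3 kips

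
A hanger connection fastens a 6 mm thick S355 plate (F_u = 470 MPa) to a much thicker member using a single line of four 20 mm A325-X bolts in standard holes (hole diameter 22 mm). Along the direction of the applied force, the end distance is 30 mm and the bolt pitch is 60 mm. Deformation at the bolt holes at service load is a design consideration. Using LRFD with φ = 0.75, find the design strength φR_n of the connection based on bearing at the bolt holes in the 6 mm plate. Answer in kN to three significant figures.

338 kN

Per bolt r_n = 1.2 l_c t F_u ≤ 2.4 d t F_u; upper limit = 2.4 × 20 × 6 × 470 / 1000 = 135.4 kN.
Edge bolt: l_c = 30 − 22/2 = 19 mm → 1.2 × 19 × 6 × 470 / 1000 = 64.3 → r_n = 64.3 kN.
Interior bolts: l_c = 60 − 22 = 38 mm → 1.2 × 38 × 6 × 470 / 1000 = 128.6 → r_n = 128.6 kN.
R_n = 1 × 64.3 + 3 × 128.6 = 450.1 kN.
Design strength φR_n = 0.75 × 450.1 = 338 kN.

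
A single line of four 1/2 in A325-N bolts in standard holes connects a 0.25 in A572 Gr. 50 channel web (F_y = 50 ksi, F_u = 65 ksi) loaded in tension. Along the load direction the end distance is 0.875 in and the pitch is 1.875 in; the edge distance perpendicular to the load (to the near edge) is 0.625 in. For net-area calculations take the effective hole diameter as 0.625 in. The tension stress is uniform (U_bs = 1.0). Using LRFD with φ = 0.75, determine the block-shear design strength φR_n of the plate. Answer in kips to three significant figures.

35.3 kips

Shear plane L_v = 0.875 + 3·1.875 = 6.5 in; A_gv = 6.5 × 0.25 = 1.625 in².
A_nv = (6.5 − 3.5·0.625) × 0.25 = 1.078 in².
A_nt = (0.625 − 0.5·0.625) × 0.25 = 0.07812 in².
0.6 F_u A_nv = 42.05 kips; 0.6 F_y A_gv = 48.75 kips → shear rupture governs the shear term.
R_n = 42.05 + 1.0 × 65 × 0.07812 = 47.12 kips.
Design strength φR_n = 0.75 × 47.12 = 35.3 kips.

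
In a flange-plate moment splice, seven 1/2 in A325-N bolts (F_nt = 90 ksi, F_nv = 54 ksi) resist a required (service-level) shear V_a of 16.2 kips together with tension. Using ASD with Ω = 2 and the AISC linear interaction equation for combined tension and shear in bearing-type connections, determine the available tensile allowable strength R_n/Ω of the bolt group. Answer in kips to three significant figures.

53.4 kips

A_b = π·0.5²/4 = 0.1963 in²; f_rv = 16.2 / (7 × 0.1963) = 11.79 ksi.
F'_nt = 1.3 F_nt − (Ω F_nt / F_nv) f_rv = 1.3·90 − (2·90/54)·11.79 = 77.71 ksi, capped at F_nt → F'_nt = 77.71 ksi.
R_n = F'_nt · A_b · n = 77.71 × 0.1963 × 7 = 106.8 kips.
Allowable strength R_n/Ω = 106.8 / 2 = 53.4 kips.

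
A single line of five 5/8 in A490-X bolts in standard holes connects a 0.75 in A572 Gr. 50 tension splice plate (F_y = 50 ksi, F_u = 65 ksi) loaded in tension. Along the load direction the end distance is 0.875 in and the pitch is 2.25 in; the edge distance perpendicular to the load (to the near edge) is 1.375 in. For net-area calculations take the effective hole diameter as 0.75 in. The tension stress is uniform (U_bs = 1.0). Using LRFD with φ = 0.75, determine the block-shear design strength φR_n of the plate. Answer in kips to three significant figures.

179 kips

Shear plane L_v = 0.875 + 4·2.25 = 9.875 in; A_gv = 9.875 × 0.75 = 7.406 in².
A_nv = (9.875 − 4.5·0.75) × 0.75 = 4.875 in².
A_nt = (1.375 − 0.5·0.75) × 0.75 = 0.75 in².
0.6 F_u A_nv = 190.1 kips; 0.6 F_y A_gv = 222.2 kips → shear rupture governs the shear term.
R_n = 190.1 + 1.0 × 65 × 0.75 = 238.9 kips.
Design strength φR_n = 0.75 × 238.9 = 179 kips.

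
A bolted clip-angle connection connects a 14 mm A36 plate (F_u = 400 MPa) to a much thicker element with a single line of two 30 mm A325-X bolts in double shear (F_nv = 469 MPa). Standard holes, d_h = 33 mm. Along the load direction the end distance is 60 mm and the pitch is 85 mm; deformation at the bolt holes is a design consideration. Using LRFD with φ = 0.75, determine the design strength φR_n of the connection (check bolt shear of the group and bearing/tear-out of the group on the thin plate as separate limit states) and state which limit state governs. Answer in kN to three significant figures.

481 kN (bearing governs)

Bolt shear: A_b = π·30²/4 = 706.9 mm²; R_n = 469 × 706.9 × 2 × 2 / 1000 = 1326 kN → 0.75 × 1326 = 995 kN.
Bearing (1.2 l_c t F_u ≤ 2.4 d t F_u): upper limit = 2.4·30·14·400 / 1000 = 403.2 kN.
  Edge l_c = 60 − 33/2 = 43.5 → r_n = 292.3 kN; interior l_c = 85 − 33 = 52 → r_n = 349.4 kN.
  R_n,bearing = 1·292.3 + 1·349.4 = 641.8 kN → 0.75 × 641.8 = 481 kN.
Bearing governs: 481 kN.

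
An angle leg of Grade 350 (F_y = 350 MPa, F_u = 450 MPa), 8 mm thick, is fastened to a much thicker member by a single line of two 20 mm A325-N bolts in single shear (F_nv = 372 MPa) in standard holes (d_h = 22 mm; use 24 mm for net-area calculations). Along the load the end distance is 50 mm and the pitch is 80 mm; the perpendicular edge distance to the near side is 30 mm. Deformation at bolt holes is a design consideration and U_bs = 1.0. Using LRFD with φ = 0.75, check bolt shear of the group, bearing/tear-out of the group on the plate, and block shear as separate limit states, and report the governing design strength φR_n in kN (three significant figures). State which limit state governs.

175 kN (bolt shear governs)

Bolt shear: A_b = π·20²/4 = 314.2 mm²; R_n = 372 × 314.2 × 2 × 1 / 1000 = 233.7 kN → 0.75 × 233.7 = 175 kN.
Bearing: edge l_c = 39, r_n = 168.5 kN; interior l_c = 58, r_n = 172.8 kN; R_n = 168.5 + 1·172.8 = 341.3 kN → 256 kN.
Block shear: A_gv = 1040, A_nv = 752, A_nt = 144 mm²; R_n = min(0.6F_uA_nv, 0.6F_yA_gv) + U_bs·F_u·A_nt = 267.8 kN → 201 kN.
Bolt shear governs: 175 kN.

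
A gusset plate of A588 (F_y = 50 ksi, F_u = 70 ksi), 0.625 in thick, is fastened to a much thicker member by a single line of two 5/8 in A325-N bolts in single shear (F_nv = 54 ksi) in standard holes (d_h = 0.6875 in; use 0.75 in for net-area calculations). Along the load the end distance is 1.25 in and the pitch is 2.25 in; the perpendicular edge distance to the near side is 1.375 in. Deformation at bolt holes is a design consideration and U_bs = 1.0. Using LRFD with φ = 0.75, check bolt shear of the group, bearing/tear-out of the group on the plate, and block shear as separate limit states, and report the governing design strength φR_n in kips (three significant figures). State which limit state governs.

24.9 kips (bolt shear governs)

Bolt shear: A_b = π·0.625²/4 = 0.3068 in²; R_n = 54 × 0.3068 × 2 × 1 = 33.13 kips → 0.75 × 33.13 = 24.9 kips.
Bearing: edge l_c = 0.9062, r_n = 47.58 kips; interior l_c = 1.562, r_n = 65.62 kips; R_n = 47.58 + 1·65.62 = 113.2 kips → 84.9 kips.
Block shear: A_gv = 2.188, A_nv = 1.484, A_nt = 0.625 in²; R_n = min(0.6F_uA_nv, 0.6F_yA_gv) + U_bs·F_u·A_nt = 106.1 kips → 79.6 kips.
Bolt shear governs: 24.9 kips.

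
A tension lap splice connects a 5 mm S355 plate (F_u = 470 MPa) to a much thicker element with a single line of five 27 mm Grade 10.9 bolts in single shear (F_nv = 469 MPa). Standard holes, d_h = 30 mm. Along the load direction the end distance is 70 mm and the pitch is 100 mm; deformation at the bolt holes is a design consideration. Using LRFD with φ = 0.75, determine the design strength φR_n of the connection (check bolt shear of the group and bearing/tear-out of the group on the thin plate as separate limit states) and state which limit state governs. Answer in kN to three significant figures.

Bolt shear: A_b = π·27²/4 = 572.6 mm²; R_n = 469 × 572.6 × 5 × 1 / 1000 = 1343 kN → 0.75 × 1343 = 1010 kN.
Bearing (1.2 l_c t F_u ≤ 2.4 d t F_u): upper limit = 2.4·27·5·470 / 1000 = 152.3 kN.
  Edge l_c = 70 − 30/2 = 55 → r_n = 152.3 kN; interior l_c = 100 − 30 = 70 → r_n = 152.3 kN.
  R_n,bearing = 1·152.3 + 4·152.3 = 761.4 kN → 0.75 × 761.4 = 571 kN.
Bearing governs: 571 kN.

571 kN (bearing governs)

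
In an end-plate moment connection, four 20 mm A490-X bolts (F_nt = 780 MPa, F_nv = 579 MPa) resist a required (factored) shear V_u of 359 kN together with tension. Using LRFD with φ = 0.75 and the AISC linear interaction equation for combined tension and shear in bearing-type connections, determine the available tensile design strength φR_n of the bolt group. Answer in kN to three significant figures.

A_b = π·20²/4 = 314.2 mm²; f_rv = 359 × 1000 / (4 × 314.2) = 285.7 MPa.
F'_nt = 1.3 F_nt − (F_nt / φF_nv) f_rv = 1.3·780 − (780/(0.75·579))·285.7 = 500.9 MPa, capped at F_nt → F'_nt = 500.9 MPa.
R_n = F'_nt · A_b · n = 500.9 × 314.2 × 4 / 1000 = 629.4 kN.
Design strength φR_n = 0.75 × 629.4 = 472 kN.

472 kN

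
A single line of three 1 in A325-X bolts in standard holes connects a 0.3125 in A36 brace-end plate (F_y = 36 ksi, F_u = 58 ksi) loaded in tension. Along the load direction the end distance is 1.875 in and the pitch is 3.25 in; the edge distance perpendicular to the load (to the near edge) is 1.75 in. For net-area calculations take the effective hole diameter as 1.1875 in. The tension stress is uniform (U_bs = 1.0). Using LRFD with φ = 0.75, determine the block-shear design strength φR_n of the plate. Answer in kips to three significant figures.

58.1 kips

Shear plane L_v = 1.875 + 2·3.25 = 8.375 in; A_gv = 8.375 × 0.3125 = 2.617 in².
A_nv = (8.375 − 2.5·1.1875) × 0.3125 = 1.689 in².
A_nt = (1.75 − 0.5·1.1875) × 0.3125 = 0.3613 in².
0.6 F_u A_nv = 58.79 kips; 0.6 F_y A_gv = 56.53 kips → shear yielding governs the shear term.
R_n = 56.53 + 1.0 × 58 × 0.3613 = 77.49 kips.
Design strength φR_n = 0.75 × 77.49 = 58.1 kips.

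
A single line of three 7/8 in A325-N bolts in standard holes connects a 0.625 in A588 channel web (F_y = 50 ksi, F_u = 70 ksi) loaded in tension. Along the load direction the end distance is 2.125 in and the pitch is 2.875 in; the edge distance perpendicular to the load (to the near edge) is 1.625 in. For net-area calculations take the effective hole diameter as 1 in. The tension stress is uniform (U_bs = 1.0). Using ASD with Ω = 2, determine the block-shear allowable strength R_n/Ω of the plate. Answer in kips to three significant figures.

Shear plane L_v = 2.125 + 2·2.875 = 7.875 in; A_gv = 7.875 × 0.625 = 4.922 in².
A_nv = (7.875 − 2.5·1) × 0.625 = 3.359 in².
A_nt = (1.625 − 0.5·1) × 0.625 = 0.7031 in².
0.6 F_u A_nv = 141.1 kips; 0.6 F_y A_gv = 147.7 kips → shear rupture governs the shear term.
R_n = 141.1 + 1.0 × 70 × 0.7031 = 190.3 kips.
Allowable strength R_n/Ω = 190.3 / 2 = 95.2 kips.

95.2 kips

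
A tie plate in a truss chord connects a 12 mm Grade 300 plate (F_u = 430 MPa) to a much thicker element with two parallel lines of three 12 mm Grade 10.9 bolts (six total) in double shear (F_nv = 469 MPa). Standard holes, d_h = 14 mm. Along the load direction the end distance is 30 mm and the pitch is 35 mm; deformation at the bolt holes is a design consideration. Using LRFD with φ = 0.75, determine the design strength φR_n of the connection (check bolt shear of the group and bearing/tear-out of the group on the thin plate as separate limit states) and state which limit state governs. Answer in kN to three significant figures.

477 kN (bolt shear governs)

Bolt shear: A_b = π·12²/4 = 113.1 mm²; R_n = 469 × 113.1 × 6 × 2 / 1000 = 636.5 kN → 0.75 × 636.5 = 477 kN.
Bearing (1.2 l_c t F_u ≤ 2.4 d t F_u): upper limit = 2.4·12·12·430 / 1000 = 148.6 kN.
  Edge l_c = 30 − 14/2 = 23 → r_n = 142.4 kN; interior l_c = 35 − 14 = 21 → r_n = 130 kN.
  R_n,bearing = 2·142.4 + 4·130 = 805 kN → 0.75 × 805 = 604 kN.
Bolt shear governs: 477 kN.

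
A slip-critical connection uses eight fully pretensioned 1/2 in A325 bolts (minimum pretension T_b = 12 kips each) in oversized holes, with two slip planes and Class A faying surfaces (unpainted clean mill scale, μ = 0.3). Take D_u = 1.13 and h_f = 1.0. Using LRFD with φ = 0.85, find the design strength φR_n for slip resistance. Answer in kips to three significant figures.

R_n = μ · D_u · h_f · T_b · n_s · n_b = 0.3 × 1.13 × 1.0 × 12 × 2 × 8 = 65.09 kips.
Design strength φR_n = 0.85 × 65.09 = 55.3 kips.

55.3 kips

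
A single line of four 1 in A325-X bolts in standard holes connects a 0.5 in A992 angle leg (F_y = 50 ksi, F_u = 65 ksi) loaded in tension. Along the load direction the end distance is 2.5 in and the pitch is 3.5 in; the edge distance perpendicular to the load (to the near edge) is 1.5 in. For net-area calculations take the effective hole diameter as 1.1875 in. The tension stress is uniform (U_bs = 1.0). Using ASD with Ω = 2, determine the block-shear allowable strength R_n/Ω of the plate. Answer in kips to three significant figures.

101 kips

Shear plane L_v = 2.5 + 3·3.5 = 13 in; A_gv = 13 × 0.5 = 6.5 in².
A_nv = (13 − 3.5·1.1875) × 0.5 = 4.422 in².
A_nt = (1.5 − 0.5·1.1875) × 0.5 = 0.4531 in².
0.6 F_u A_nv = 172.5 kips; 0.6 F_y A_gv = 195 kips → shear rupture governs the shear term.
R_n = 172.5 + 1.0 × 65 × 0.4531 = 201.9 kips.
Allowable strength R_n/Ω = 201.9 / 2 = 101 kips.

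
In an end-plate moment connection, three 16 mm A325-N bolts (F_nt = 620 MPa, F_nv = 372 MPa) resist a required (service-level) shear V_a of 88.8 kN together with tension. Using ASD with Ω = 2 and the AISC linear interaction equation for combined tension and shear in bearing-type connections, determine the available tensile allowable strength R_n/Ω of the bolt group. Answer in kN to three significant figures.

95.1 kN

A_b = π·16²/4 = 201.1 mm²; f_rv = 88.8 × 1000 / (3 × 201.1) = 147.2 MPa.
F'_nt = 1.3 F_nt − (Ω F_nt / F_nv) f_rv = 1.3·620 − (2·620/372)·147.2 = 315.3 MPa, capped at F_nt → F'_nt = 315.3 MPa.
R_n = F'_nt · A_b · n = 315.3 × 201.1 × 3 / 1000 = 190.2 kN.
Allowable strength R_n/Ω = 190.2 / 2 = 95.1 kN.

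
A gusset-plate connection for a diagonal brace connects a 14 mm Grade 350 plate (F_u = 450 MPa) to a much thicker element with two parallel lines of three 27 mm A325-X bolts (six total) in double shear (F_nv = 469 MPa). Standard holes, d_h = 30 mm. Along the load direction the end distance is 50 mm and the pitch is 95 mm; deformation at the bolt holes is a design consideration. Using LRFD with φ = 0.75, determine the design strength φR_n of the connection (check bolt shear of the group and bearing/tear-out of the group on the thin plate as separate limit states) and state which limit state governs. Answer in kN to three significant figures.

Bolt shear: A_b = π·27²/4 = 572.6 mm²; R_n = 469 × 572.6 × 6 × 2 / 1000 = 3222 kN → 0.75 × 3222 = 2420 kN.
Bearing (1.2 l_c t F_u ≤ 2.4 d t F_u): upper limit = 2.4·27·14·450 / 1000 = 408.2 kN.
  Edge l_c = 50 − 30/2 = 35 → r_n = 264.6 kN; interior l_c = 95 − 30 = 65 → r_n = 408.2 kN.
  R_n,bearing = 2·264.6 + 4·408.2 = 2162 kN → 0.75 × 2162 = 1620 kN.
Bearing governs: 1620 kN.

1620 kN (bearing governs)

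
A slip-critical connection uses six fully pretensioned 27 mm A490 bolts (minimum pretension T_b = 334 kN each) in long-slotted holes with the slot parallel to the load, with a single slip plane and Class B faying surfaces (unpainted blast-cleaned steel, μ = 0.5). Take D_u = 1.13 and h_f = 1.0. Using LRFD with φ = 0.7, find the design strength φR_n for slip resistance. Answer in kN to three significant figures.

793 kN

R_n = μ · D_u · h_f · T_b · n_s · n_b = 0.5 × 1.13 × 1.0 × 334 × 1 × 6 = 1132 kN.
Design strength φR_n = 0.7 × 1132 = 793 kN.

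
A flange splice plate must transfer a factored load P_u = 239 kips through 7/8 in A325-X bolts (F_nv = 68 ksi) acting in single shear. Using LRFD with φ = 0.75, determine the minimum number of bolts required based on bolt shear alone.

8 bolts

A_b = π·0.875²/4 = 0.6013 in².
Per-bolt design strength φR_n = 0.75 × 68 × 0.6013 × 1 = 30.67 kips.
n ≥ 239 / 30.67 = 7.793 → use 8 bolts.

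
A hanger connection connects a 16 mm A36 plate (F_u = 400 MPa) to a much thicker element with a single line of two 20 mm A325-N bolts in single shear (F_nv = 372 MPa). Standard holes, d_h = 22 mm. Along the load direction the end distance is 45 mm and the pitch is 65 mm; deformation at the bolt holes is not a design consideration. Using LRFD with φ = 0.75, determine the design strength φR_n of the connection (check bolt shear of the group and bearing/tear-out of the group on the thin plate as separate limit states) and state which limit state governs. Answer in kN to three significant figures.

175 kN (bolt shear governs)

Bolt shear: A_b = π·20²/4 = 314.2 mm²; R_n = 372 × 314.2 × 2 × 1 / 1000 = 233.7 kN → 0.75 × 233.7 = 175 kN.
Bearing (1.5 l_c t F_u ≤ 3.0 d t F_u): upper limit = 3.0·20·16·400 / 1000 = 384 kN.
  Edge l_c = 45 − 22/2 = 34 → r_n = 326.4 kN; interior l_c = 65 − 22 = 43 → r_n = 384 kN.
  R_n,bearing = 1·326.4 + 1·384 = 710.4 kN → 0.75 × 710.4 = 533 kN.
Bolt shear governs: 175 kN.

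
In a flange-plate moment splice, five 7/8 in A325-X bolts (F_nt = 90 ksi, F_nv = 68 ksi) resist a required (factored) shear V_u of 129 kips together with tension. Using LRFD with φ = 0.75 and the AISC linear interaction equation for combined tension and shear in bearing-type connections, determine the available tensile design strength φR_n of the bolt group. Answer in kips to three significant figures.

A_b = π·0.875²/4 = 0.6013 in²; f_rv = 129 / (5 × 0.6013) = 42.91 ksi.
F'_nt = 1.3 F_nt − (F_nt / φF_nv) f_rv = 1.3·90 − (90/(0.75·68))·42.91 = 41.28 ksi, capped at F_nt → F'_nt = 41.28 ksi.
R_n = F'_nt · A_b · n = 41.28 × 0.6013 × 5 = 124.1 kips.
Design strength φR_n = 0.75 × 124.1 = 93.1 kips.

93.1 kips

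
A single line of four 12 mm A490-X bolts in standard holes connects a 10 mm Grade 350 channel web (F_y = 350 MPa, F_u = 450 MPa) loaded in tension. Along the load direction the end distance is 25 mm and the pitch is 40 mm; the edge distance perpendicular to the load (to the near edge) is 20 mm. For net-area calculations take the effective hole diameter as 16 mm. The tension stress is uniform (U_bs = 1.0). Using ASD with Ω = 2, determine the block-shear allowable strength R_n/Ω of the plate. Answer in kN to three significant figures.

Shear plane L_v = 25 + 3·40 = 145 mm; A_gv = 145 × 10 = 1450 mm².
A_nv = (145 − 3.5·16) × 10 = 890 mm².
A_nt = (20 − 0.5·16) × 10 = 120 mm².
0.6 F_u A_nv = 240.3 kN; 0.6 F_y A_gv = 304.5 kN → shear rupture governs the shear term.
R_n = 240.3 + 1.0 × 450 × 120 / 1000 = 294.3 kN.
Allowable strength R_n/Ω = 294.3 / 2 = 147 kN.

147 kN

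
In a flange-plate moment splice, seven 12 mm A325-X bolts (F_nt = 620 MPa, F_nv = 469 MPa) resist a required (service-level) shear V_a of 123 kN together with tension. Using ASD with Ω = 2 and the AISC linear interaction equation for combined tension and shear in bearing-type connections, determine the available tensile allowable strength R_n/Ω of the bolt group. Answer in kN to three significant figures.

156 kN

A_b = π·12²/4 = 113.1 mm²; f_rv = 123 × 1000 / (7 × 113.1) = 155.4 MPa.
F'_nt = 1.3 F_nt − (Ω F_nt / F_nv) f_rv = 1.3·620 − (2·620/469)·155.4 = 395.2 MPa, capped at F_nt → F'_nt = 395.2 MPa.
R_n = F'_nt · A_b · n = 395.2 × 113.1 × 7 / 1000 = 312.9 kN.
Allowable strength R_n/Ω = 312.9 / 2 = 156 kN.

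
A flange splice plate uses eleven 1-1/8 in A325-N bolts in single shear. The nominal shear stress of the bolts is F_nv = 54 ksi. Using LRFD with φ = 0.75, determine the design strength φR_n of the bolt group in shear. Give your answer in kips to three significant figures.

A_b = π × 1.125² / 4 = 0.994 in².
R_n = F_nv · A_b · n · n_s = 54 × 0.994 × 11 × 1 = 590.4 kips.
Design strength φR_n = 0.75 × 590.4 = 443 kips.

443 kips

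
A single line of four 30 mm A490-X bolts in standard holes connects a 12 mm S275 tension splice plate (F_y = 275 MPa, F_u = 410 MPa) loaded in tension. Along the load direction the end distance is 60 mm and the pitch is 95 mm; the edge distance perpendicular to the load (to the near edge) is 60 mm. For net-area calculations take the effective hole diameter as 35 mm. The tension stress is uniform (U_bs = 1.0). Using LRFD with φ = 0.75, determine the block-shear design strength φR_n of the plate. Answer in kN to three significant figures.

649 kN

Shear plane L_v = 60 + 3·95 = 345 mm; A_gv = 345 × 12 = 4140 mm².
A_nv = (345 − 3.5·35) × 12 = 2670 mm².
A_nt = (60 − 0.5·35) × 12 = 510 mm².
0.6 F_u A_nv = 656.8 kN; 0.6 F_y A_gv = 683.1 kN → shear rupture governs the shear term.
R_n = 656.8 + 1.0 × 410 × 510 / 1000 = 865.9 kN.
Design strength φR_n = 0.75 × 865.9 = 649 kN.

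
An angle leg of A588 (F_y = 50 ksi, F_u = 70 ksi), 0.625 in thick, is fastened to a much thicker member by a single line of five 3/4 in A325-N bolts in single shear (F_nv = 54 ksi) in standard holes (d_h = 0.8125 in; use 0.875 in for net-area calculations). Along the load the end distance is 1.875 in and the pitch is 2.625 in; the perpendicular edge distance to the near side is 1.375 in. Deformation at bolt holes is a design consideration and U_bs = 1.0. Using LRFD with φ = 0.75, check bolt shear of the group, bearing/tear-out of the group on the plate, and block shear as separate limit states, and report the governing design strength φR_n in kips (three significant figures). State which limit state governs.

Bolt shear: A_b = π·0.75²/4 = 0.4418 in²; R_n = 54 × 0.4418 × 5 × 1 = 119.3 kips → 0.75 × 119.3 = 89.5 kips.
Bearing: edge l_c = 1.469, r_n = 77.11 kips; interior l_c = 1.812, r_n = 78.75 kips; R_n = 77.11 + 4·78.75 = 392.1 kips → 294 kips.
Block shear: A_gv = 7.734, A_nv = 5.273, A_nt = 0.5859 in²; R_n = min(0.6F_uA_nv, 0.6F_yA_gv) + U_bs·F_u·A_nt = 262.5 kips → 197 kips.
Bolt shear governs: 89.5 kips.

89.5 kips (bolt shear governs)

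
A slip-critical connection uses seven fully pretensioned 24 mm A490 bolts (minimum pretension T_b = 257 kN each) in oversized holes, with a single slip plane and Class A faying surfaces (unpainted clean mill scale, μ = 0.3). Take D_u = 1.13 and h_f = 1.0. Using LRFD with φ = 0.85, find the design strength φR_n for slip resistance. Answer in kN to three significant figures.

R_n = μ · D_u · h_f · T_b · n_s · n_b = 0.3 × 1.13 × 1.0 × 257 × 1 × 7 = 609.9 kN.
Design strength φR_n = 0.85 × 609.9 = 518 kN.

518 kN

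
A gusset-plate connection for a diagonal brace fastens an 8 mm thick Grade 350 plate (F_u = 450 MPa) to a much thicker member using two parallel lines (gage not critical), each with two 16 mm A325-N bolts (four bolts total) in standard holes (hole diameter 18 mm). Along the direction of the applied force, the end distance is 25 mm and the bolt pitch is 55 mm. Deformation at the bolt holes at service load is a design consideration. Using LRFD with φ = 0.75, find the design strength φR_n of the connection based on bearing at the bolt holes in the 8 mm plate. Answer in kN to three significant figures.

311 kN

Per bolt r_n = 1.2 l_c t F_u ≤ 2.4 d t F_u; upper limit = 2.4 × 16 × 8 × 450 / 1000 = 138.2 kN.
Edge bolt: l_c = 25 − 18/2 = 16 mm → 1.2 × 16 × 8 × 450 / 1000 = 69.12 → r_n = 69.12 kN.
Interior bolts: l_c = 55 − 18 = 37 mm → 1.2 × 37 × 8 × 450 / 1000 = 159.8 → r_n = 138.2 kN.
R_n = 2 × 69.12 + 2 × 138.2 = 414.7 kN.
Design strength φR_n = 0.75 × 414.7 = 311 kN.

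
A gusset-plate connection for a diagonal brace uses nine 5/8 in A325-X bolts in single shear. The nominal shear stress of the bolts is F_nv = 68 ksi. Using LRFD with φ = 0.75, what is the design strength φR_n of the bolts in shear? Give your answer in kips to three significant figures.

141 kips

A_b = π × 0.625² / 4 = 0.3068 in².
R_n = F_nv · A_b · n · n_s = 68 × 0.3068 × 9 × 1 = 187.8 kips.
Design strength φR_n = 0.75 × 187.8 = 141 kips.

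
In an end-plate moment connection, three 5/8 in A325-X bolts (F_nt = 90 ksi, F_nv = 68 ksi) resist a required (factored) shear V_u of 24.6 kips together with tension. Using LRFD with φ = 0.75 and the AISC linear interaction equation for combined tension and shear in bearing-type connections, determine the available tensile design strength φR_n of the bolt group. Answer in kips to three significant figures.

A_b = π·0.625²/4 = 0.3068 in²; f_rv = 24.6 / (3 × 0.3068) = 26.73 ksi.
F'_nt = 1.3 F_nt − (F_nt / φF_nv) f_rv = 1.3·90 − (90/(0.75·68))·26.73 = 69.83 ksi, capped at F_nt → F'_nt = 69.83 ksi.
R_n = F'_nt · A_b · n = 69.83 × 0.3068 × 3 = 64.27 kips.
Design strength φR_n = 0.75 × 64.27 = 48.2 kips.

48.2 kips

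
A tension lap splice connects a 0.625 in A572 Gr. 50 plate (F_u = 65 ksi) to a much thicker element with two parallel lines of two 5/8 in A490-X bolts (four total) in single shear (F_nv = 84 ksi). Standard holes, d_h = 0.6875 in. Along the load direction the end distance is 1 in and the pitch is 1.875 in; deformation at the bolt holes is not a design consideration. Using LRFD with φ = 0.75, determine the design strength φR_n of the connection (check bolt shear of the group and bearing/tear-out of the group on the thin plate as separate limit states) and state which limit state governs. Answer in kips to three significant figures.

77.3 kips (bolt shear governs)

Bolt shear: A_b = π·0.625²/4 = 0.3068 in²; R_n = 84 × 0.3068 × 4 × 1 = 103.1 kips → 0.75 × 103.1 = 77.3 kips.
Bearing (1.5 l_c t F_u ≤ 3.0 d t F_u): upper limit = 3.0·0.625·0.625·65 = 76.17 kips.
  Edge l_c = 1 − 0.6875/2 = 0.6562 → r_n = 39.99 kips; interior l_c = 1.875 − 0.6875 = 1.188 → r_n = 72.36 kips.
  R_n,bearing = 2·39.99 + 2·72.36 = 224.7 kips → 0.75 × 224.7 = 169 kips.
Bolt shear governs: 77.3 kips.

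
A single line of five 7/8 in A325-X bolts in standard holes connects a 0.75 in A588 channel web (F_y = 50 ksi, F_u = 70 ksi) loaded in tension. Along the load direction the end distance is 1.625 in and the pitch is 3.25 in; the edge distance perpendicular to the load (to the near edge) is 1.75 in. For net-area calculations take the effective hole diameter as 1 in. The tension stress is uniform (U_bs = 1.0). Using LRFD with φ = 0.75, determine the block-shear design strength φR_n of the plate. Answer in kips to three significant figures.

288 kips

Shear plane L_v = 1.625 + 4·3.25 = 14.62 in; A_gv = 14.62 × 0.75 = 10.97 in².
A_nv = (14.62 − 4.5·1) × 0.75 = 7.594 in².
A_nt = (1.75 − 0.5·1) × 0.75 = 0.9375 in².
0.6 F_u A_nv = 318.9 kips; 0.6 F_y A_gv = 329.1 kips → shear rupture governs the shear term.
R_n = 318.9 + 1.0 × 70 × 0.9375 = 384.6 kips.
Design strength φR_n = 0.75 × 384.6 = 288 kips.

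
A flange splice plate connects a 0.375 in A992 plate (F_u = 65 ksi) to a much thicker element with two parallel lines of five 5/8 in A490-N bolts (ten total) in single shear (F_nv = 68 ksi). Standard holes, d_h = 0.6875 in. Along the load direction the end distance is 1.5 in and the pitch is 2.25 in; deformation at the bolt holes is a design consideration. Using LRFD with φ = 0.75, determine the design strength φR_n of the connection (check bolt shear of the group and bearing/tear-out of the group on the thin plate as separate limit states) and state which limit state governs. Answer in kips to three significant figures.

Bolt shear: A_b = π·0.625²/4 = 0.3068 in²; R_n = 68 × 0.3068 × 10 × 1 = 208.6 kips → 0.75 × 208.6 = 156 kips.
Bearing (1.2 l_c t F_u ≤ 2.4 d t F_u): upper limit = 2.4·0.625·0.375·65 = 36.56 kips.
  Edge l_c = 1.5 − 0.6875/2 = 1.156 → r_n = 33.82 kips; interior l_c = 2.25 − 0.6875 = 1.562 → r_n = 36.56 kips.
  R_n,bearing = 2·33.82 + 8·36.56 = 360.1 kips → 0.75 × 360.1 = 270 kips.
Bolt shear governs: 156 kips.

156 kips (bolt shear governs)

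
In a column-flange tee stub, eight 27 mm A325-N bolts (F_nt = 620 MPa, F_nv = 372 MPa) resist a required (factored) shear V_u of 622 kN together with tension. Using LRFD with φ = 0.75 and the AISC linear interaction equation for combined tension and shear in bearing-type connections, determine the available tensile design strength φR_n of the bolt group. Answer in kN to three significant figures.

1730 kN

A_b = π·27²/4 = 572.6 mm²; f_rv = 622 × 1000 / (8 × 572.6) = 135.8 MPa.
F'_nt = 1.3 F_nt − (F_nt / φF_nv) f_rv = 1.3·620 − (620/(0.75·372))·135.8 = 504.2 MPa, capped at F_nt → F'_nt = 504.2 MPa.
R_n = F'_nt · A_b · n = 504.2 × 572.6 × 8 / 1000 = 2310 kN.
Design strength φR_n = 0.75 × 2310 = 1730 kN.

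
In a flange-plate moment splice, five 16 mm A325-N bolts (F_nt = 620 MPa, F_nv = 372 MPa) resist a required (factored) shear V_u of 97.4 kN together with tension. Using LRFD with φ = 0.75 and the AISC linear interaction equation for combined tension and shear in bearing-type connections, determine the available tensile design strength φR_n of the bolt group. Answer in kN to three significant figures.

445 kN

A_b = π·16²/4 = 201.1 mm²; f_rv = 97.4 × 1000 / (5 × 201.1) = 96.89 MPa.
F'_nt = 1.3 F_nt − (F_nt / φF_nv) f_rv = 1.3·620 − (620/(0.75·372))·96.89 = 590.7 MPa, capped at F_nt → F'_nt = 590.7 MPa.
R_n = F'_nt · A_b · n = 590.7 × 201.1 × 5 / 1000 = 593.8 kN.
Design strength φR_n = 0.75 × 593.8 = 445 kN.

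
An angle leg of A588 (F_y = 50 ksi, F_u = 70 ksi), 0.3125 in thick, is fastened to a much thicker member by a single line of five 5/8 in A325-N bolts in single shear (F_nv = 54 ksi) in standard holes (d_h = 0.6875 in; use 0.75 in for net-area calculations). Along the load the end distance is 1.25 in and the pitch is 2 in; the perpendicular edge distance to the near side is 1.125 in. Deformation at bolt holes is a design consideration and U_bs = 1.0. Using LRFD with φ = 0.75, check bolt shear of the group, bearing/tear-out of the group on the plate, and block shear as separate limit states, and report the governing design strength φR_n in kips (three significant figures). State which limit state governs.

62.1 kips (bolt shear governs)

Bolt shear: A_b = π·0.625²/4 = 0.3068 in²; R_n = 54 × 0.3068 × 5 × 1 = 82.83 kips → 0.75 × 82.83 = 62.1 kips.
Bearing: edge l_c = 0.9062, r_n = 23.79 kips; interior l_c = 1.312, r_n = 32.81 kips; R_n = 23.79 + 4·32.81 = 155 kips → 116 kips.
Block shear: A_gv = 2.891, A_nv = 1.836, A_nt = 0.2344 in²; R_n = min(0.6F_uA_nv, 0.6F_yA_gv) + U_bs·F_u·A_nt = 93.52 kips → 70.1 kips.
Bolt shear governs: 62.1 kips.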